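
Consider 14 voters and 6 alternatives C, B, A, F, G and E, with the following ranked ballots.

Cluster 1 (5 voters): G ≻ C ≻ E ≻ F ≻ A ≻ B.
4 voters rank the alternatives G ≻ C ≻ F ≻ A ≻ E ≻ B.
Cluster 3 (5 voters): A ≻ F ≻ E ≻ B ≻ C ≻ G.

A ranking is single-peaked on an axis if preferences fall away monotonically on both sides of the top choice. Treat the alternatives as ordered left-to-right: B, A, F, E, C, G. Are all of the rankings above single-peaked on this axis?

no

Axis positions: B=1, A=2, F=3, E=4, C=5, G=6.
Cluster 1 (peak G at position 6): ranking walks positions 6-5-4-3-2-1, expanding outward from the peak — single-peaked.
Cluster 2: ranking walks positions 6-5-3-2-4-1; F is ranked above E even though E lies between F and the peak G on the axis — preferences dip and rise again. Not single-peaked.
Cluster 3 (peak A at position 2): ranking walks positions 2-3-4-1-5-6, expanding outward from the peak — single-peaked.
Cluster 2 violates single-peakedness, so the profile is not single-peaked on this axis.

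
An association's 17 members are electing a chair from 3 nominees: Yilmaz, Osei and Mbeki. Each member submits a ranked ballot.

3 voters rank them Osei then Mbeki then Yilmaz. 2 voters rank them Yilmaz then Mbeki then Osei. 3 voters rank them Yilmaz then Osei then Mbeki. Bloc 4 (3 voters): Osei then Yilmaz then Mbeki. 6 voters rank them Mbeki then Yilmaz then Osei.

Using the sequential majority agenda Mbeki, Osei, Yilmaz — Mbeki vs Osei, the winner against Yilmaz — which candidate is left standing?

Yilmaz

Round 1: Mbeki vs Osei — 8–9, Osei advances.
Round 2: Osei vs Yilmaz — 6–11, Yilmaz advances.
The agenda winner is Yilmaz.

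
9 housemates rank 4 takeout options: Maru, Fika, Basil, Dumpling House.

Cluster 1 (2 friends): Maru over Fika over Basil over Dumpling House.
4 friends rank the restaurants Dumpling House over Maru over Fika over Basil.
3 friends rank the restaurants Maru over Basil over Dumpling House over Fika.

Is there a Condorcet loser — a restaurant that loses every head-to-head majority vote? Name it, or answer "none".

Pairwise majorities:
Maru vs Fika: 2+4+3 = 9 for Maru, 0 for Fika — Maru by 9–0.
Maru vs Basil: Maru wins 9–0.
Maru vs Dumpling House: Maru, 5–4.
Fika vs Basil: Fika preferred on 2+4 = 6 ballots; Fika wins 6–3.
Fika–Dumpling House: Dumpling House 7–2.
Basil vs Dumpling House: Basil preferred on 2+3 = 5 ballots; Basil wins 5–4.
Each restaurant has at least one pairwise win (Maru beats Fika; Fika beats Basil; Basil beats Dumpling House; Dumpling House beats Fika) — no Condorcet loser.

none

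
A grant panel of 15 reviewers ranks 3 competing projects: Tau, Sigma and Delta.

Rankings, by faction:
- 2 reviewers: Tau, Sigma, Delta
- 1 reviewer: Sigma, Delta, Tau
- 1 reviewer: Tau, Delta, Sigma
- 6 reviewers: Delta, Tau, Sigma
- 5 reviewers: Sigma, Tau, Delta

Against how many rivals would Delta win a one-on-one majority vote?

Delta against each rival (15 reviewers):
Delta vs Tau: 7 to 8, Tau.
Delta vs Sigma: Delta preferred on 1+6 = 7 ballots; Sigma wins 8–7.
Delta beats no one; loses to Tau, Sigma — 0 pairwise wins.

0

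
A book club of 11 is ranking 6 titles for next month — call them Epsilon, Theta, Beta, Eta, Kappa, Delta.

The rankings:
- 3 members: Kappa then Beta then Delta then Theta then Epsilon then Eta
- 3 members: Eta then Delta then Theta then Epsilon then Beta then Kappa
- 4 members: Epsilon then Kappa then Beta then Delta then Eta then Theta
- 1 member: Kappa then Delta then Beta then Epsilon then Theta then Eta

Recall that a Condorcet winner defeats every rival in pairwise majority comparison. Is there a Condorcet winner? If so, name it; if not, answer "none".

none

Pairwise majorities:
Epsilon vs Theta: Theta, 6–5.
Epsilon–Beta: Epsilon 7–4.
Epsilon vs Eta: Epsilon, 8–3.
Epsilon vs Kappa: Epsilon, 7–4.
Epsilon–Delta: Delta 7–4.
Theta vs Beta: Beta, 8–3.
Theta vs Eta: Eta, 7–4.
Theta–Kappa: Kappa 8–3.
Theta vs Delta: Delta, 11–0.
Beta vs Eta: Beta, 8–3.
Beta–Kappa: Kappa 8–3.
Beta–Delta: Beta 7–4.
Eta vs Kappa: Kappa, 8–3.
Eta vs Delta: Delta, 8–3.
Kappa vs Delta: Kappa wins 8–3.
No book is unbeaten: Epsilon loses to Theta; Theta loses to Beta; Beta loses to Epsilon; Eta loses to Epsilon; Kappa loses to Epsilon; Delta loses to Beta. In particular Epsilon > Beta > Theta > Epsilon is a majority cycle — no Condorcet winner exists.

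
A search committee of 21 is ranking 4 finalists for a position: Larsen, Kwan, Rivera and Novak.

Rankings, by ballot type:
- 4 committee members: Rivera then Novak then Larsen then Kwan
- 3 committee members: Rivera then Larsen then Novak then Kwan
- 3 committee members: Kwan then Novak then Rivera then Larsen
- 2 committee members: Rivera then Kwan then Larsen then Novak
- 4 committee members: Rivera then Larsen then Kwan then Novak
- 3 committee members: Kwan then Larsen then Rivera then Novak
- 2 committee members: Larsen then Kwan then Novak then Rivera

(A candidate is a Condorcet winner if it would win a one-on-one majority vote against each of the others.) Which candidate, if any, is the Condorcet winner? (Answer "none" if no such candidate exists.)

Rivera

Check each pair by majority over 21 ballots:
Larsen vs Kwan: 13 to 8, Larsen.
Larsen vs Rivera: 3+2 = 5 for Larsen, 16 for Rivera — Rivera by 16–5.
Larsen vs Novak: Larsen is ranked higher on 3+2+4+3+2 = 14 ballots, Novak on 7. Larsen wins 14–7.
Kwan vs Rivera: 8 to 13, Rivera.
Kwan vs Novak: Kwan preferred on 3+2+4+3+2 = 14 ballots; Kwan wins 14–7.
Rivera vs Novak: 16 to 5, Rivera.
Rivera defeats every rival head-to-head and is the Condorcet winner.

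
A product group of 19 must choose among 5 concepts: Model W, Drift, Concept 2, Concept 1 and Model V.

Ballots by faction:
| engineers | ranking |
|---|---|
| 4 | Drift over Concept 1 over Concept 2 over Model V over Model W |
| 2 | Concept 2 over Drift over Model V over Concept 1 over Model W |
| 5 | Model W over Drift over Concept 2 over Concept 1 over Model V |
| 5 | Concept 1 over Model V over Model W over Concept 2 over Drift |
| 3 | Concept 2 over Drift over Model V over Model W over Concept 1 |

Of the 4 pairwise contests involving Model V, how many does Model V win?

Model V against each rival (19 engineers):
Model V vs Model W: 4+2+5+3 = 14 for Model V, 5 for Model W — Model V by 14–5.
Model V vs Drift: 5 for Model V, 14 for Drift — Drift by 14–5.
Model V–Concept 2: Concept 2 14–5.
Model V–Concept 1: Concept 1 14–5.
Model V beats Model W; loses to Drift, Concept 2, Concept 1 — 1 pairwise win.

1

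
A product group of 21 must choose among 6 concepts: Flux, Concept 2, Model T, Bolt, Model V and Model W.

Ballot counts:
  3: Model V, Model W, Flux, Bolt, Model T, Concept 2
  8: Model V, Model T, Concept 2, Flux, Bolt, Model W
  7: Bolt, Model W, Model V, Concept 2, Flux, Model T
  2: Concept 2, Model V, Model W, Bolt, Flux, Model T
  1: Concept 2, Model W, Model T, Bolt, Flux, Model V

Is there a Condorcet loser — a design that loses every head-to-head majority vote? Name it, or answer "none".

none

Head-to-head results (21 engineers):
Flux–Concept 2: Concept 2 18–3.
Flux vs Model T: Flux preferred on 3+7+2 = 12 ballots; Flux wins 12–9.
Flux vs Bolt: Flux wins 11–10.
Flux vs Model V: 1 for Flux, 20 for Model V — Model V by 20–1.
Flux–Model W: Model W 13–8.
Concept 2 vs Model T: 7+2+1 = 10 for Concept 2, 11 for Model T — Model T by 11–10.
Concept 2 vs Bolt: Concept 2, 11–10.
Concept 2 vs Model V: Model V, 18–3.
Concept 2 vs Model W: Concept 2 wins 11–10.
Model T vs Bolt: Model T is ranked higher on 8+1 = 9 ballots, Bolt on 12. Bolt wins 12–9.
Model T vs Model V: Model T preferred on 1 ballot; Model V wins 20–1.
Model T–Model W: Model W 13–8.
Bolt vs Model V: 7+1 = 8 for Bolt, 13 for Model V — Model V by 13–8.
Bolt–Model W: Bolt 15–6.
Model V vs Model W: 13 to 8, Model V.
Each design has at least one pairwise win (Flux beats Model T; Concept 2 beats Flux; Model T beats Concept 2; Bolt beats Model T; Model V beats Flux; Model W beats Flux) — no Condorcet loser.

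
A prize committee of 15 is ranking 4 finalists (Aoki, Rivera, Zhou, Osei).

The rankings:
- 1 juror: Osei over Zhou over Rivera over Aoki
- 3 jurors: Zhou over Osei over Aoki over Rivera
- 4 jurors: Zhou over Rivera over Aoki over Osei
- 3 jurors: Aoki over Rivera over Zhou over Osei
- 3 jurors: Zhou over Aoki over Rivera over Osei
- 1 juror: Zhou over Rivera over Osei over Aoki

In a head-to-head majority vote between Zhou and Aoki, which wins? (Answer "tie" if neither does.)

Zhou

Ballots ranking Zhou above Aoki: 1 + 3 + 4 + 3 + 1 = 12.
Ballots ranking Aoki above Zhou: 15 − 12 = 3.
Zhou wins the head-to-head 12–3.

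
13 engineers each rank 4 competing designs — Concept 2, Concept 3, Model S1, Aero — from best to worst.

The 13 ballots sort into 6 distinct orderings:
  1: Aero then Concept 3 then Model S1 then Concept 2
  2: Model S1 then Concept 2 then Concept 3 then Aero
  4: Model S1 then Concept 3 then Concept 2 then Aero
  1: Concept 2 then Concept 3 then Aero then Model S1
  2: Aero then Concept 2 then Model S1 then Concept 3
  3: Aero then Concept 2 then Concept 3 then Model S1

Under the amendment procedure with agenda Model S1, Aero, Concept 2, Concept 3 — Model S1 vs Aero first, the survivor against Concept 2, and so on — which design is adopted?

Round 1: Model S1 vs Aero — 6–7, Aero advances.
Round 2: Aero vs Concept 2 — 6–7, Concept 2 advances.
Round 3: Concept 2 vs Concept 3 — 8–5, Concept 2 advances.
Concept 2 survives the agenda.

Concept 2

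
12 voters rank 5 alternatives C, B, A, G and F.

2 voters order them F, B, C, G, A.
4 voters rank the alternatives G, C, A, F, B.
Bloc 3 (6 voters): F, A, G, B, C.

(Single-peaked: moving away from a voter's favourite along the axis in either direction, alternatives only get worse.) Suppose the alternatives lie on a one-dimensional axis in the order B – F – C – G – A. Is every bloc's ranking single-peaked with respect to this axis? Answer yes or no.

no

Axis positions: B=1, F=2, C=3, G=4, A=5.
Bloc 1 (peak F at position 2): ranking walks positions 2-1-3-4-5, expanding outward from the peak — single-peaked.
Bloc 2 (peak G at position 4): ranking walks positions 4-3-5-2-1, expanding outward from the peak — single-peaked.
Bloc 3: ranking walks positions 2-5-4-1-3; A is ranked above C even though C lies between A and the peak F on the axis — preferences dip and rise again. Not single-peaked.
Bloc 3 violates single-peakedness, so the profile is not single-peaked on this axis.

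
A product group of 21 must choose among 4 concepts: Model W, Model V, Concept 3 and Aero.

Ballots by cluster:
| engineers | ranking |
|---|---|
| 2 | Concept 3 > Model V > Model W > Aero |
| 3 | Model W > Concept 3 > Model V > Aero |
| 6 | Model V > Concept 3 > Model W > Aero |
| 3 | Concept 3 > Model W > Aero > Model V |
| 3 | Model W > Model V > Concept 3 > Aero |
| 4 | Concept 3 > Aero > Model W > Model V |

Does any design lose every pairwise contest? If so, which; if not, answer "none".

Aero

Head-to-head results (21 engineers):
Model W vs Model V: 13 to 8, Model W.
Model W vs Concept 3: Concept 3, 15–6.
Model W–Aero: Model W 17–4.
Model V–Concept 3: Concept 3 12–9.
Model V vs Aero: Model V, 14–7.
Concept 3 vs Aero: Concept 3, 21–0.
Aero is beaten in every head-to-head and is the Condorcet loser.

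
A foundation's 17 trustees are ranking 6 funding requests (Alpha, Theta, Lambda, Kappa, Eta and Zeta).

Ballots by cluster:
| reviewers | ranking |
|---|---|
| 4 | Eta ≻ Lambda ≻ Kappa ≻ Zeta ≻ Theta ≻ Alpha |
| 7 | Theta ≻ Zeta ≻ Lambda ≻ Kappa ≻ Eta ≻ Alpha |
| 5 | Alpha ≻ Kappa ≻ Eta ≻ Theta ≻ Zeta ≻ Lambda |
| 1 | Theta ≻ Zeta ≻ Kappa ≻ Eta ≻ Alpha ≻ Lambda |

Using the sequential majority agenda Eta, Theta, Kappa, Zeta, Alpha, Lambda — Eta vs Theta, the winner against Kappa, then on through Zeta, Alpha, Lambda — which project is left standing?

Round 1: Eta vs Theta — 9–8, Eta advances.
Round 2: Eta vs Kappa — 4–13, Kappa advances.
Round 3: Kappa vs Zeta — 9–8, Kappa advances.
Round 4: Kappa vs Alpha — 12–5, Kappa advances.
Round 5: Kappa vs Lambda — 6–11, Lambda advances.
Lambda survives the agenda.

Lambda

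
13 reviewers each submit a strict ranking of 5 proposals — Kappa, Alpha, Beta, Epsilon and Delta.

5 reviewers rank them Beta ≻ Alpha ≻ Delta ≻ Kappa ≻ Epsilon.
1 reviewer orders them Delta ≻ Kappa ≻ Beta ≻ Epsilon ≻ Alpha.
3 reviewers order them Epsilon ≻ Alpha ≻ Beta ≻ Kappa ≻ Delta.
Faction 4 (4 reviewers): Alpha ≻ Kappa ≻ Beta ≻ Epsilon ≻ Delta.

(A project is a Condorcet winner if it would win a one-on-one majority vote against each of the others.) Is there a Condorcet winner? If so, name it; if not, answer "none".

Check each pair by majority over 13 ballots:
Kappa vs Alpha: 1 for Kappa, 12 for Alpha — Alpha by 12–1.
Kappa vs Beta: Kappa is ranked higher on 1+4 = 5 ballots, Beta on 8. Beta wins 8–5.
Kappa vs Epsilon: 10 to 3, Kappa.
Kappa vs Delta: 7 to 6, Kappa.
Alpha vs Beta: 7 to 6, Alpha.
Alpha vs Epsilon: 5+4 = 9 for Alpha, 4 for Epsilon — Alpha by 9–4.
Alpha vs Delta: Alpha is ranked higher on 5+3+4 = 12 ballots, Delta on 1. Alpha wins 12–1.
Beta vs Epsilon: 5+1+4 = 10 for Beta, 3 for Epsilon — Beta by 10–3.
Beta vs Delta: 12 to 1, Beta.
Epsilon vs Delta: 3+4 = 7 for Epsilon, 6 for Delta — Epsilon by 7–6.
Alpha wins every pairwise contest, so Alpha is the Condorcet winner.

Alpha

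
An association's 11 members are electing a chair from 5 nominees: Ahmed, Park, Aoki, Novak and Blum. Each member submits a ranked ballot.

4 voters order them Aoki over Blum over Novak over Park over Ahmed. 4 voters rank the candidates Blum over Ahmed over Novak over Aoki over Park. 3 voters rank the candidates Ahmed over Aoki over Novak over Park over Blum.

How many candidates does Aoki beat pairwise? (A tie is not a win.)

3

Aoki against each rival (11 voters):
Aoki vs Ahmed: Ahmed, 7–4.
Aoki vs Park: 11 to 0, Aoki.
Aoki–Novak: Aoki 7–4.
Aoki vs Blum: Aoki is ranked higher on 4+3 = 7 ballots, Blum on 4. Aoki wins 7–4.
Aoki beats Park, Novak, Blum; loses to Ahmed — 3 pairwise wins.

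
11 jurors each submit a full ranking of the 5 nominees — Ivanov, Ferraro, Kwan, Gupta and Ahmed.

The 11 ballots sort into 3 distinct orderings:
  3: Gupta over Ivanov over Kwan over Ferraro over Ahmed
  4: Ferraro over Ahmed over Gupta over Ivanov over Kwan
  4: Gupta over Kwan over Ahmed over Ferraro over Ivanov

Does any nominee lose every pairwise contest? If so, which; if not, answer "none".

none

Head-to-head results (11 jurors):
Ivanov vs Ferraro: Ivanov preferred on 3 ballots; Ferraro wins 8–3.
Ivanov vs Kwan: Ivanov wins 7–4.
Ivanov vs Gupta: Ivanov is ranked higher on 0 ballots, Gupta on 11. Gupta wins 11–0.
Ivanov vs Ahmed: Ivanov is ranked higher on 3 ballots, Ahmed on 8. Ahmed wins 8–3.
Ferraro vs Kwan: Kwan, 7–4.
Ferraro vs Gupta: 4 to 7, Gupta.
Ferraro vs Ahmed: Ferraro preferred on 3+4 = 7 ballots; Ferraro wins 7–4.
Kwan vs Gupta: 0 for Kwan, 11 for Gupta — Gupta by 11–0.
Kwan vs Ahmed: Kwan is ranked higher on 3+4 = 7 ballots, Ahmed on 4. Kwan wins 7–4.
Gupta vs Ahmed: 7 to 4, Gupta.
No nominee is winless: Ivanov beats Kwan; Ferraro beats Ivanov; Kwan beats Ferraro; Gupta beats Ivanov; Ahmed beats Ivanov. There is no Condorcet loser.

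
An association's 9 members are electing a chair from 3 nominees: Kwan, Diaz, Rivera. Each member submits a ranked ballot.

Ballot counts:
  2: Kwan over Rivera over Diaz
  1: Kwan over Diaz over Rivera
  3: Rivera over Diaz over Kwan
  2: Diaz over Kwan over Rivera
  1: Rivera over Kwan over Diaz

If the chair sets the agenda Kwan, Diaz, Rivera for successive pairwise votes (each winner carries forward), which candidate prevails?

Rivera

Round 1: Kwan vs Diaz — 4–5, Diaz advances.
Round 2: Diaz vs Rivera — 3–6, Rivera advances.
The agenda winner is Rivera.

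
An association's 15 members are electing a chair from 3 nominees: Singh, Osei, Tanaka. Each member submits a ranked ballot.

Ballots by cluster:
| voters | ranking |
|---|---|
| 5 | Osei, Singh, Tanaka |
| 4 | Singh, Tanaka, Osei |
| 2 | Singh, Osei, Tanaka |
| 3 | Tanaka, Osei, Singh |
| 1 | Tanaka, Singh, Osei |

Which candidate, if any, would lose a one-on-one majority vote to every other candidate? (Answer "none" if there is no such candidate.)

Head-to-head results (15 voters):
Singh vs Osei: 4+2+1 = 7 for Singh, 8 for Osei — Osei by 8–7.
Singh vs Tanaka: 5+4+2 = 11 for Singh, 4 for Tanaka — Singh by 11–4.
Osei–Tanaka: Tanaka 8–7.
No candidate is winless: Singh beats Tanaka; Osei beats Singh; Tanaka beats Osei. There is no Condorcet loser.

none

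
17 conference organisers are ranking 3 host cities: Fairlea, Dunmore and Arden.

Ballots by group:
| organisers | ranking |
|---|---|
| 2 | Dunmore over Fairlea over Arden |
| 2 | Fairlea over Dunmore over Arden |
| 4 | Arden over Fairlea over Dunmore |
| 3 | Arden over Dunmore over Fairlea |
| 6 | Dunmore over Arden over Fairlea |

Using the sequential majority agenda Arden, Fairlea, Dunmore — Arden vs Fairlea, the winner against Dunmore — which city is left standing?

Dunmore

Round 1: Arden vs Fairlea — 13–4, Arden advances.
Round 2: Arden vs Dunmore — 7–10, Dunmore advances.
The agenda winner is Dunmore.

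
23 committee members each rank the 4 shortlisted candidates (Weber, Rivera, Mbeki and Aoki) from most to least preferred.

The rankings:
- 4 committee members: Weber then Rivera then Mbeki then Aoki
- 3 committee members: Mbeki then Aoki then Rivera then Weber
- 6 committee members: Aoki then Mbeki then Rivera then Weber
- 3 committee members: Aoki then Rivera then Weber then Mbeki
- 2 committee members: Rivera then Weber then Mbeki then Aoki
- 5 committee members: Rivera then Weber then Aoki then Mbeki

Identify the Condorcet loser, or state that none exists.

Mbeki

Pairwise majorities:
Weber vs Rivera: Weber is ranked higher on 4 ballots, Rivera on 19. Rivera wins 19–4.
Weber vs Mbeki: Weber preferred on 4+3+2+5 = 14 ballots; Weber wins 14–9.
Weber–Aoki: Aoki 12–11.
Rivera vs Mbeki: Rivera, 14–9.
Rivera vs Aoki: Rivera preferred on 4+2+5 = 11 ballots; Aoki wins 12–11.
Mbeki vs Aoki: 4+3+2 = 9 for Mbeki, 14 for Aoki — Aoki by 14–9.
Mbeki loses to every other candidate — it is the Condorcet loser.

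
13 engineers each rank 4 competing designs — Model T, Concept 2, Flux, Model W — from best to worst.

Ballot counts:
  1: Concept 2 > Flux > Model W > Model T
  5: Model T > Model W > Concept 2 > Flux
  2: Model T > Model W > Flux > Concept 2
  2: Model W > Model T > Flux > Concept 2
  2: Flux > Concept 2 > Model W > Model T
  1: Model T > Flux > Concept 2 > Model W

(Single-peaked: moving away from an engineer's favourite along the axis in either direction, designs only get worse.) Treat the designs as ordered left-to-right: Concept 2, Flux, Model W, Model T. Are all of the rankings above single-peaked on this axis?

no

Axis positions: Concept 2=1, Flux=2, Model W=3, Model T=4.
Group 1 (peak Concept 2 at position 1): ranking walks positions 1-2-3-4, expanding outward from the peak — single-peaked.
Group 2: ranking walks positions 4-3-1-2; Concept 2 is ranked above Flux even though Flux lies between Concept 2 and the peak Model T on the axis — preferences dip and rise again. Not single-peaked.
Group 3 (peak Model T at position 4): ranking walks positions 4-3-2-1, expanding outward from the peak — single-peaked.
Group 4 (peak Model W at position 3): ranking walks positions 3-4-2-1, expanding outward from the peak — single-peaked.
Group 5 (peak Flux at position 2): ranking walks positions 2-1-3-4, expanding outward from the peak — single-peaked.
Group 6: ranking walks positions 4-2-1-3; Flux is ranked above Model W even though Model W lies between Flux and the peak Model T on the axis — preferences dip and rise again. Not single-peaked.
Group 2 violates single-peakedness, so the profile is not single-peaked on this axis.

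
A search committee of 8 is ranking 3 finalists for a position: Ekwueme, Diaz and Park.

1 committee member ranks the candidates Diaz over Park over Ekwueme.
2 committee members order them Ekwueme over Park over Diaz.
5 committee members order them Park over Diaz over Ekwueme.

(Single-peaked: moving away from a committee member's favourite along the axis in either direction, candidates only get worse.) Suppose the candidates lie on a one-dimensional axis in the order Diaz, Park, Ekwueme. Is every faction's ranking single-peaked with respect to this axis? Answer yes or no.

Axis positions: Diaz=1, Park=2, Ekwueme=3.
Faction 1 (peak Diaz at position 1): ranking walks positions 1-2-3, expanding outward from the peak — single-peaked.
Faction 2 (peak Ekwueme at position 3): ranking walks positions 3-2-1, expanding outward from the peak — single-peaked.
Faction 3 (peak Park at position 2): ranking walks positions 2-1-3, expanding outward from the peak — single-peaked.
Every ranking is single-peaked on this axis.

yes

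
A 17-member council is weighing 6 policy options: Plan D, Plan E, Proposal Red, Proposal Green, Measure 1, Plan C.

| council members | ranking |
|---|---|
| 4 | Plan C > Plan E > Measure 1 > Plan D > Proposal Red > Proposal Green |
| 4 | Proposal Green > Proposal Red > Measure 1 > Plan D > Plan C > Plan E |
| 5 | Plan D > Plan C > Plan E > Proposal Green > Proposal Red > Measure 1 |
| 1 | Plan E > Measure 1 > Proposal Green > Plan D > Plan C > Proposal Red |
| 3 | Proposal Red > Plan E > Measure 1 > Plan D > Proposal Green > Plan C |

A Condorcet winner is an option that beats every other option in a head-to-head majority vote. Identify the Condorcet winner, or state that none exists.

none

Check each pair by majority over 17 ballots:
Plan D vs Plan E: 9 to 8, Plan D.
Plan D vs Proposal Red: 10 to 7, Plan D.
Plan D vs Proposal Green: Plan D is ranked higher on 4+5+3 = 12 ballots, Proposal Green on 5. Plan D wins 12–5.
Plan D vs Measure 1: Plan D is ranked higher on 5 ballots, Measure 1 on 12. Measure 1 wins 12–5.
Plan D vs Plan C: Plan D preferred on 4+5+1+3 = 13 ballots; Plan D wins 13–4.
Plan E vs Proposal Red: Plan E is ranked higher on 4+5+1 = 10 ballots, Proposal Red on 7. Plan E wins 10–7.
Plan E vs Proposal Green: Plan E is ranked higher on 4+5+1+3 = 13 ballots, Proposal Green on 4. Plan E wins 13–4.
Plan E vs Measure 1: 4+5+1+3 = 13 for Plan E, 4 for Measure 1 — Plan E by 13–4.
Plan E vs Plan C: Plan E is ranked higher on 1+3 = 4 ballots, Plan C on 13. Plan C wins 13–4.
Proposal Red vs Proposal Green: Proposal Red is ranked higher on 4+3 = 7 ballots, Proposal Green on 10. Proposal Green wins 10–7.
Proposal Red vs Measure 1: 12 to 5, Proposal Red.
Proposal Red vs Plan C: Proposal Red is ranked higher on 4+3 = 7 ballots, Plan C on 10. Plan C wins 10–7.
Proposal Green vs Measure 1: 4+5 = 9 for Proposal Green, 8 for Measure 1 — Proposal Green by 9–8.
Proposal Green vs Plan C: 8 to 9, Plan C.
Measure 1 vs Plan C: Measure 1 is ranked higher on 4+1+3 = 8 ballots, Plan C on 9. Plan C wins 9–8.
Every option loses at least once (Plan D loses to Measure 1; Plan E loses to Plan D; Proposal Red loses to Plan D; Proposal Green loses to Plan D; Measure 1 loses to Plan E; Plan C loses to Plan D). The majority relation contains the cycle Plan D → Plan E → Measure 1 → Plan D, so there is no Condorcet winner.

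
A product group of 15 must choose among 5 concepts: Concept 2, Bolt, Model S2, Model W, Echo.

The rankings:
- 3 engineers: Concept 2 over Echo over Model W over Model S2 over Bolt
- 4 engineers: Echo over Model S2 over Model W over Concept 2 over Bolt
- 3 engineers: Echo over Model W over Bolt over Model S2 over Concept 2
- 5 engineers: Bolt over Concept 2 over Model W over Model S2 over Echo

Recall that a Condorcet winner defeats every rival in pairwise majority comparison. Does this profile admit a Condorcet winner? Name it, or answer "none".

none

Check each pair by majority over 15 ballots:
Concept 2 vs Bolt: Concept 2 preferred on 3+4 = 7 ballots; Bolt wins 8–7.
Concept 2 vs Model S2: 3+5 = 8 for Concept 2, 7 for Model S2 — Concept 2 by 8–7.
Concept 2 vs Model W: 8 to 7, Concept 2.
Concept 2 vs Echo: 8 to 7, Concept 2.
Bolt vs Model S2: Bolt is ranked higher on 3+5 = 8 ballots, Model S2 on 7. Bolt wins 8–7.
Bolt vs Model W: Bolt preferred on 5 ballots; Model W wins 10–5.
Bolt vs Echo: Bolt preferred on 5 ballots; Echo wins 10–5.
Model S2 vs Model W: 4 for Model S2, 11 for Model W — Model W by 11–4.
Model S2 vs Echo: 5 for Model S2, 10 for Echo — Echo by 10–5.
Model W vs Echo: Model W is ranked higher on 5 ballots, Echo on 10. Echo wins 10–5.
Each design drops at least one matchup (Concept 2 loses to Bolt; Bolt loses to Model W; Model S2 loses to Concept 2; Model W loses to Concept 2; Echo loses to Concept 2); the cycle Concept 2 → Model W → Bolt → Concept 2 rules out a Condorcet winner.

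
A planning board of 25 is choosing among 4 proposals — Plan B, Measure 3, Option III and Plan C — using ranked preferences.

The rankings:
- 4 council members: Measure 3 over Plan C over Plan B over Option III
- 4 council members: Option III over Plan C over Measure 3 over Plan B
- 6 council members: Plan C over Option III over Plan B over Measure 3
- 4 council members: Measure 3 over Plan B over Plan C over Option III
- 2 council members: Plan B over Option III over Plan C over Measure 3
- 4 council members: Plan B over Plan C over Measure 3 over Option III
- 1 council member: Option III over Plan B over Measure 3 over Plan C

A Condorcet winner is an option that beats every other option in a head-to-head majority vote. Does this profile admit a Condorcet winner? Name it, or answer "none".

Plan C

Head-to-head results (25 council members):
Plan B vs Measure 3: Plan B, 13–12.
Plan B vs Option III: Plan B is ranked higher on 4+4+2+4 = 14 ballots, Option III on 11. Plan B wins 14–11.
Plan B vs Plan C: Plan C, 14–11.
Measure 3 vs Option III: 4+4+4 = 12 for Measure 3, 13 for Option III — Option III by 13–12.
Measure 3 vs Plan C: Measure 3 is ranked higher on 4+4+1 = 9 ballots, Plan C on 16. Plan C wins 16–9.
Option III vs Plan C: Option III is ranked higher on 4+2+1 = 7 ballots, Plan C on 18. Plan C wins 18–7.
Only Plan C has no losses; Plan C is the Condorcet winner.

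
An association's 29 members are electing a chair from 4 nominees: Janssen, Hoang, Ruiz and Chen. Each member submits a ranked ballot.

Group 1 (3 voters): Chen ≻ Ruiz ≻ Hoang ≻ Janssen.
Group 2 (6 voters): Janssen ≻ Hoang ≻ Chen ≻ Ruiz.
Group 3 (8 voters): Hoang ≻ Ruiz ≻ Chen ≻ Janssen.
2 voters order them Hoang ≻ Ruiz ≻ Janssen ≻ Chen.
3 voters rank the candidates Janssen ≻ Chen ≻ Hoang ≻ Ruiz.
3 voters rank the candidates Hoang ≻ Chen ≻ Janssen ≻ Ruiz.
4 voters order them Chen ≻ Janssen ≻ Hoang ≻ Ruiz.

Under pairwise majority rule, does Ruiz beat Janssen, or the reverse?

Ballots ranking Ruiz above Janssen: 3 + 8 + 2 = 13.
Ballots ranking Janssen above Ruiz: 29 − 13 = 16.
Janssen wins the head-to-head 16–13.

Janssen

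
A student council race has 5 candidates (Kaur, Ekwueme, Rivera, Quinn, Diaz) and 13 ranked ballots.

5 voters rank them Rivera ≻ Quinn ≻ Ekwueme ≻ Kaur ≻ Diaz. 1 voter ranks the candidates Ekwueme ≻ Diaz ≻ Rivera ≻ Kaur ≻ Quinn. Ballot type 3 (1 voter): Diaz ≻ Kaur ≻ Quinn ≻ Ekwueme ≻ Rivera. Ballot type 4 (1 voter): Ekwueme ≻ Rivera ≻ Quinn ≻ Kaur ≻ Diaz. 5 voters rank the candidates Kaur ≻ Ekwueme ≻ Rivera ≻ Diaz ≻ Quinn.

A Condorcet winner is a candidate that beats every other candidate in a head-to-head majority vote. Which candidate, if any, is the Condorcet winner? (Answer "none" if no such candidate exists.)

Ekwueme

Head-to-head results (13 voters):
Kaur vs Ekwueme: 6 to 7, Ekwueme.
Kaur vs Rivera: Rivera, 7–6.
Kaur vs Quinn: Kaur preferred on 1+1+5 = 7 ballots; Kaur wins 7–6.
Kaur vs Diaz: Kaur preferred on 5+1+5 = 11 ballots; Kaur wins 11–2.
Ekwueme vs Rivera: 1+1+1+5 = 8 for Ekwueme, 5 for Rivera — Ekwueme by 8–5.
Ekwueme vs Quinn: Ekwueme preferred on 1+1+5 = 7 ballots; Ekwueme wins 7–6.
Ekwueme vs Diaz: Ekwueme, 12–1.
Rivera–Quinn: Rivera 12–1.
Rivera vs Diaz: Rivera, 11–2.
Quinn vs Diaz: Quinn preferred on 5+1 = 6 ballots; Diaz wins 7–6.
Ekwueme beats each of Kaur, Rivera, Quinn, Diaz — Ekwueme is the Condorcet winner.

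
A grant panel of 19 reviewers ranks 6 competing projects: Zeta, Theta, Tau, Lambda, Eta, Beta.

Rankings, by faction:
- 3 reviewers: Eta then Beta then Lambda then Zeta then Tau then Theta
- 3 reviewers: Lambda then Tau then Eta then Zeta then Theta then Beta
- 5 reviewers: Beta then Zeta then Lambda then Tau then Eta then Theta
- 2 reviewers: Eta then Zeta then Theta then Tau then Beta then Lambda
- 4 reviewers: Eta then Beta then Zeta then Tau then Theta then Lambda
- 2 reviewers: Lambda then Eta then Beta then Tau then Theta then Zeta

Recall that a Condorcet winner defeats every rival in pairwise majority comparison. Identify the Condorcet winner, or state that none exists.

none

Pairwise majorities:
Zeta vs Theta: Zeta wins 17–2.
Zeta vs Tau: Zeta, 14–5.
Zeta vs Lambda: Zeta wins 11–8.
Zeta–Eta: Eta 14–5.
Zeta–Beta: Beta 14–5.
Theta vs Tau: Tau, 17–2.
Theta vs Lambda: Lambda, 13–6.
Theta vs Eta: Eta wins 19–0.
Theta vs Beta: Beta wins 14–5.
Tau–Lambda: Lambda 13–6.
Tau vs Eta: Eta wins 11–8.
Tau vs Beta: Beta wins 14–5.
Lambda–Eta: Lambda 10–9.
Lambda vs Beta: Beta, 14–5.
Eta vs Beta: Eta wins 14–5.
Each project drops at least one matchup (Zeta loses to Eta; Theta loses to Zeta; Tau loses to Zeta; Lambda loses to Zeta; Eta loses to Lambda; Beta loses to Eta); the cycle Zeta → Lambda → Eta → Zeta rules out a Condorcet winner.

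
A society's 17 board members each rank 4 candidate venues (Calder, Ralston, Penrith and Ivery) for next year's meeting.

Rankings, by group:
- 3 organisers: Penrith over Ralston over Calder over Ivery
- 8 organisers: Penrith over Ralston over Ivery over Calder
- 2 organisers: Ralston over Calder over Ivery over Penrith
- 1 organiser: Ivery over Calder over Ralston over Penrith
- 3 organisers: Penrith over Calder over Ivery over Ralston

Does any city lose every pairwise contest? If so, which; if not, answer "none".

Head-to-head results (17 organisers):
Calder vs Ralston: Ralston wins 13–4.
Calder vs Penrith: 2+1 = 3 for Calder, 14 for Penrith — Penrith by 14–3.
Calder vs Ivery: Ivery wins 9–8.
Ralston vs Penrith: 2+1 = 3 for Ralston, 14 for Penrith — Penrith by 14–3.
Ralston–Ivery: Ralston 13–4.
Penrith vs Ivery: Penrith, 14–3.
Calder is beaten in every head-to-head and is the Condorcet loser.

Calder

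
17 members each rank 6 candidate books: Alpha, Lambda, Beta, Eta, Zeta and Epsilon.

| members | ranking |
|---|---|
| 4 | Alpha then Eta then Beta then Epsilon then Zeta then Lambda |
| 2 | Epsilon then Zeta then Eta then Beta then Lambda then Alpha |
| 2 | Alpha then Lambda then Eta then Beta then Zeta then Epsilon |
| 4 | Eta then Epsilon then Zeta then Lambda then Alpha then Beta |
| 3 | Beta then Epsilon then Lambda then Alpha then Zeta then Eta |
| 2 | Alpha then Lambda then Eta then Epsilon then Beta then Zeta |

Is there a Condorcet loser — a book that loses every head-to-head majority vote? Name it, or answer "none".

Pairwise majorities:
Alpha vs Lambda: 4+2+2 = 8 for Alpha, 9 for Lambda — Lambda by 9–8.
Alpha–Beta: Alpha 12–5.
Alpha vs Eta: Alpha wins 11–6.
Alpha–Zeta: Alpha 11–6.
Alpha vs Epsilon: Epsilon wins 9–8.
Lambda vs Beta: Beta, 9–8.
Lambda vs Eta: 7 to 10, Eta.
Lambda vs Zeta: Lambda preferred on 2+3+2 = 7 ballots; Zeta wins 10–7.
Lambda vs Epsilon: Lambda preferred on 2+2 = 4 ballots; Epsilon wins 13–4.
Beta vs Eta: 3 for Beta, 14 for Eta — Eta by 14–3.
Beta vs Zeta: Beta, 11–6.
Beta vs Epsilon: Beta, 9–8.
Eta vs Zeta: Eta preferred on 4+2+4+2 = 12 ballots; Eta wins 12–5.
Eta vs Epsilon: Eta wins 12–5.
Zeta vs Epsilon: Epsilon wins 15–2.
Every book wins at least one matchup (Alpha beats Beta; Lambda beats Alpha; Beta beats Lambda; Eta beats Lambda; Zeta beats Lambda; Epsilon beats Alpha), so there is no Condorcet loser.

none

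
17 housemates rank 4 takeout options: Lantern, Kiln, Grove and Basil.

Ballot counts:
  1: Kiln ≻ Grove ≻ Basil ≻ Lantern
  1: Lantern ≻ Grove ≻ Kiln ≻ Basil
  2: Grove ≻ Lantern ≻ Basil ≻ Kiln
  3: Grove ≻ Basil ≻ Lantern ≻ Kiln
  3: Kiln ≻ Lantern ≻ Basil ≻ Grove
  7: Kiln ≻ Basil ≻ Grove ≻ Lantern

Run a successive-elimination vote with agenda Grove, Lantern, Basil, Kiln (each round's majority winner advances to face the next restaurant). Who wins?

Kiln

Round 1: Grove vs Lantern — 13–4, Grove advances.
Round 2: Grove vs Basil — 7–10, Basil advances.
Round 3: Basil vs Kiln — 5–12, Kiln advances.
The agenda winner is Kiln.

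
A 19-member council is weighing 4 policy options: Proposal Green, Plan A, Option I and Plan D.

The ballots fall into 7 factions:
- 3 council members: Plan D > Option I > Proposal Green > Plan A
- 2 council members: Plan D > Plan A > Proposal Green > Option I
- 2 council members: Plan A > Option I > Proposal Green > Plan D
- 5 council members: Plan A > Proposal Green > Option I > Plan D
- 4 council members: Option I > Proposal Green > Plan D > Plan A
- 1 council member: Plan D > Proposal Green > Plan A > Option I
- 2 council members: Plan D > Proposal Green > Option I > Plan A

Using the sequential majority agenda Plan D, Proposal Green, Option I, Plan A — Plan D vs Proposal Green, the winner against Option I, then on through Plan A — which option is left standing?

Proposal Green

Round 1: Plan D vs Proposal Green — 8–11, Proposal Green advances.
Round 2: Proposal Green vs Option I — 10–9, Proposal Green advances.
Round 3: Proposal Green vs Plan A — 10–9, Proposal Green advances.
The agenda winner is Proposal Green.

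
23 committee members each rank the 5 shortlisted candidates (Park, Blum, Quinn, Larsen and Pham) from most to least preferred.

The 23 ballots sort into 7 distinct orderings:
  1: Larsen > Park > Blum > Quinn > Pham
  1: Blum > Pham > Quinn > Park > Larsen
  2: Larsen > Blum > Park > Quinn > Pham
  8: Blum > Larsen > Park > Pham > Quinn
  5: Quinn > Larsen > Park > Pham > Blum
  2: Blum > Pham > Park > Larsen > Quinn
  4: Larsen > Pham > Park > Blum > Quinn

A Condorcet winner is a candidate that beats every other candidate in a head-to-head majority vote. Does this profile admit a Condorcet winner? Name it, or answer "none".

Check each pair by majority over 23 ballots:
Park vs Blum: Blum wins 13–10.
Park–Quinn: Park 17–6.
Park vs Larsen: Larsen, 20–3.
Park–Pham: Park 16–7.
Blum vs Quinn: Blum, 18–5.
Blum vs Larsen: Larsen wins 12–11.
Blum vs Pham: Blum, 14–9.
Quinn–Larsen: Larsen 17–6.
Quinn vs Pham: Pham wins 15–8.
Larsen vs Pham: Larsen, 20–3.
Larsen beats each of Park, Blum, Quinn, Pham — Larsen is the Condorcet winner.

Larsen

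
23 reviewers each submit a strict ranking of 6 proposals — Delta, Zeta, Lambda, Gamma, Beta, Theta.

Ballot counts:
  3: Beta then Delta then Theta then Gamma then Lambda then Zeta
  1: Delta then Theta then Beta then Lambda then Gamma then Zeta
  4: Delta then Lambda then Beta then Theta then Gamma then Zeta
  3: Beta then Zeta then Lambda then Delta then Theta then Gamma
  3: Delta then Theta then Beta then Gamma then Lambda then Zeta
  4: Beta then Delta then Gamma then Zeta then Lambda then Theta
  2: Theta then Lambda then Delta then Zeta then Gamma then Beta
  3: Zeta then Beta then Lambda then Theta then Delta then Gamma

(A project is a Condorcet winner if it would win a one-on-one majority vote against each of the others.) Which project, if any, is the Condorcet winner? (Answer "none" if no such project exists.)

Beta

Pairwise majorities:
Delta–Zeta: Delta 17–6.
Delta vs Lambda: Delta, 15–8.
Delta vs Gamma: Delta wins 23–0.
Delta vs Beta: Beta, 13–10.
Delta vs Theta: Delta wins 18–5.
Zeta–Lambda: Lambda 13–10.
Zeta–Gamma: Gamma 15–8.
Zeta vs Beta: Beta, 18–5.
Zeta–Theta: Theta 13–10.
Lambda vs Gamma: Lambda wins 13–10.
Lambda–Beta: Beta 17–6.
Lambda vs Theta: Lambda wins 14–9.
Gamma–Beta: Beta 21–2.
Gamma vs Theta: Theta, 19–4.
Beta vs Theta: Beta wins 17–6.
Beta wins every pairwise contest, so Beta is the Condorcet winner.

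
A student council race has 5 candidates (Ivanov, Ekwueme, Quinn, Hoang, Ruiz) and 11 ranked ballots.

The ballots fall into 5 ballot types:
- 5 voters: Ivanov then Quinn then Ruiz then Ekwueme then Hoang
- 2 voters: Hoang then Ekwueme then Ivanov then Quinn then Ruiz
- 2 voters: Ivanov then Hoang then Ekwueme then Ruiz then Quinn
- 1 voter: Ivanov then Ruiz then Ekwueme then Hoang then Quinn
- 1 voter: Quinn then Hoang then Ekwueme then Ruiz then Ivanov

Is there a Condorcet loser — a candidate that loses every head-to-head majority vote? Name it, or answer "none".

Hoang

Pairwise majorities:
Ivanov vs Ekwueme: Ivanov is ranked higher on 5+2+1 = 8 ballots, Ekwueme on 3. Ivanov wins 8–3.
Ivanov vs Quinn: Ivanov wins 10–1.
Ivanov vs Hoang: Ivanov wins 8–3.
Ivanov vs Ruiz: 5+2+2+1 = 10 for Ivanov, 1 for Ruiz — Ivanov by 10–1.
Ekwueme–Quinn: Quinn 6–5.
Ekwueme vs Hoang: 6 to 5, Ekwueme.
Ekwueme vs Ruiz: Ruiz wins 6–5.
Quinn vs Hoang: Quinn is ranked higher on 5+1 = 6 ballots, Hoang on 5. Quinn wins 6–5.
Quinn vs Ruiz: Quinn preferred on 5+2+1 = 8 ballots; Quinn wins 8–3.
Hoang–Ruiz: Ruiz 6–5.
Hoang loses to every other candidate — it is the Condorcet loser.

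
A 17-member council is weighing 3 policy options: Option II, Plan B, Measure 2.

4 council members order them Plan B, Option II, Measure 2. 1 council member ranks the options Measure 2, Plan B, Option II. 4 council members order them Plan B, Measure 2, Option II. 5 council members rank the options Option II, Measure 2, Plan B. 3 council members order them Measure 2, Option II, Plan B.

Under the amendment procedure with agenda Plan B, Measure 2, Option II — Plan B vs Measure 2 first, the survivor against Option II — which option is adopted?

Round 1: Plan B vs Measure 2 — 8–9, Measure 2 advances.
Round 2: Measure 2 vs Option II — 8–9, Option II advances.
The agenda winner is Option II.

Option II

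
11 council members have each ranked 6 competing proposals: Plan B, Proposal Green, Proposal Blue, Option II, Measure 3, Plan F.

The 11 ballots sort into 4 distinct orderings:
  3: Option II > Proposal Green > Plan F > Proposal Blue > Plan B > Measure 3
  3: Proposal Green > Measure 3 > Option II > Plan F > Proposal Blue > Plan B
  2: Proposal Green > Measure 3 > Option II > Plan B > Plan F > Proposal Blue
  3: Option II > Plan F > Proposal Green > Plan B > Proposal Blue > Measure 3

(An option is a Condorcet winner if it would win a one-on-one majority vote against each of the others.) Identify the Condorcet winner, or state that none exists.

Pairwise majorities:
Plan B vs Proposal Green: Proposal Green wins 11–0.
Plan B vs Proposal Blue: Proposal Blue, 6–5.
Plan B–Option II: Option II 11–0.
Plan B–Measure 3: Plan B 6–5.
Plan B vs Plan F: Plan F, 9–2.
Proposal Green vs Proposal Blue: Proposal Green wins 11–0.
Proposal Green vs Option II: Option II wins 6–5.
Proposal Green vs Measure 3: Proposal Green, 11–0.
Proposal Green vs Plan F: Proposal Green, 8–3.
Proposal Blue vs Option II: Option II wins 11–0.
Proposal Blue vs Measure 3: Proposal Blue wins 6–5.
Proposal Blue vs Plan F: Plan F wins 11–0.
Option II vs Measure 3: Option II, 6–5.
Option II vs Plan F: Option II wins 11–0.
Measure 3–Plan F: Plan F 6–5.
Option II beats each of Plan B, Proposal Green, Proposal Blue, Measure 3, Plan F — Option II is the Condorcet winner.

Option II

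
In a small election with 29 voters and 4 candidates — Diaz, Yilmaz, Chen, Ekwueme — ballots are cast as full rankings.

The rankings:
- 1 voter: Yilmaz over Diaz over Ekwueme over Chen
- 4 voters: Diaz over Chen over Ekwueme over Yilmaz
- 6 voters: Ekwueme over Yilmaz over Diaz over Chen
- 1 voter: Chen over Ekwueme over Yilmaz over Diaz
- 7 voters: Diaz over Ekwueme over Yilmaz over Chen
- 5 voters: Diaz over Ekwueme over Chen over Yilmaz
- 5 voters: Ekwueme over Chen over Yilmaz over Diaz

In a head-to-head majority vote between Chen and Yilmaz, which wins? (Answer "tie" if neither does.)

Ballots ranking Chen above Yilmaz: 4 + 1 + 5 + 5 = 15.
Ballots ranking Yilmaz above Chen: 29 − 15 = 14.
Chen wins the head-to-head 15–14.

Chen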